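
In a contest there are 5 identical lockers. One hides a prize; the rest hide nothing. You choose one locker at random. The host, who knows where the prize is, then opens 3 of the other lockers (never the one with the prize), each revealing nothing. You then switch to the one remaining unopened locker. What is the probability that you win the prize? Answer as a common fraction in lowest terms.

Your original locker holds the prize with probability 1/5, so the other 4 collectively hold it with probability 4/5.
The host can always find 3 empty lockers to open, so the reveals don't change that 4/5; it is now spread over the 1 remaining unopened locker.
P(win by switching) = (4/5) · (1/1) = 4/5.

4/5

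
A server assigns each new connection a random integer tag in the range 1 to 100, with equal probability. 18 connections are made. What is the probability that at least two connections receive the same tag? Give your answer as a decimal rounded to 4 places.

0.8037

It's easier to compute the probability that all 18 are distinct.
P(all distinct) = 100/100 · 99/100 · ··· · 83/100 ≈ 0.1963.
So the probability of at least one match is 1 − 0.1963 = 0.8037.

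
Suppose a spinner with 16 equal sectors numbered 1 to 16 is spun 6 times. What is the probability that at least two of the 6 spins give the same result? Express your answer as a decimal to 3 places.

0.656

P(all 6 different) = 16/16 · 15/16 · ··· · 11/16 ≈ 0.344.
P(at least two equal) = 1 − 0.344 = 0.656.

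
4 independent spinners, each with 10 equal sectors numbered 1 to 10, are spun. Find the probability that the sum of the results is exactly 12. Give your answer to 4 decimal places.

0.0165

There are 10^4 = 10000 equally likely outcomes.
The number of ordered 4-tuples from {1,…,10} summing to 12 is 165.
P(sum = 12) = 165/10000 = 33/2000 ≈ 0.0165.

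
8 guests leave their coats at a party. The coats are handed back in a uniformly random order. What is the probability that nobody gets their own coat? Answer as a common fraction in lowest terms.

This is the derangement probability: permutations of 8 with no fixed point.
D(8) = 8! · (1 − 1/1! + 1/2! − ··· + (−1)^8/8!) = 14833.
P = 14833/40320 = 2119/5760.

2119/5760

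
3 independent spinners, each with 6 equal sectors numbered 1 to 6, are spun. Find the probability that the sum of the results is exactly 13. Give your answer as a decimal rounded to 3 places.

0.097

There are 6^3 = 216 equally likely outcomes.
The number of ordered 3-tuples from {1,…,6} summing to 13 is 21.
P(sum = 13) = 21/216 = 7/72 ≈ 0.097.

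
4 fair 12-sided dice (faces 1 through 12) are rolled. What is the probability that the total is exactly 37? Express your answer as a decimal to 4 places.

0.0176

There are 12^4 = 20736 equally likely outcomes.
The number of ordered 4-tuples from {1,…,12} summing to 37 is 364.
P(sum = 37) = 364/20736 = 91/5184 ≈ 0.0176.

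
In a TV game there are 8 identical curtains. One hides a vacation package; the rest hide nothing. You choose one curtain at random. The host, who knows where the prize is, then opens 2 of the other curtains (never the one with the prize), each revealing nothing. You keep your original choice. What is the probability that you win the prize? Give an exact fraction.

The host can always open 2 empty curtains regardless of your choice, so the reveals give no information about your original curtain.
P(win by staying) = 1/8.

1/8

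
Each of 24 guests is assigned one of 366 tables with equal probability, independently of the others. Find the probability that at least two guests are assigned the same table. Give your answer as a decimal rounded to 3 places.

It's easier to compute the probability that all 24 are distinct.
P(all distinct) = 366/366 · 365/366 · ··· · 343/366 ≈ 0.463.
So the probability of at least one match is 1 − 0.463 = 0.537.

0.537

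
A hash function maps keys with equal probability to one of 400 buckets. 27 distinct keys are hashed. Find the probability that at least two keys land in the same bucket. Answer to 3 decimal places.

0.592

It's easier to compute the probability that all 27 are distinct.
P(all distinct) = 400/400 · 399/400 · ··· · 374/400 ≈ 0.408.
So the probability of at least one match is 1 − 0.408 = 0.592.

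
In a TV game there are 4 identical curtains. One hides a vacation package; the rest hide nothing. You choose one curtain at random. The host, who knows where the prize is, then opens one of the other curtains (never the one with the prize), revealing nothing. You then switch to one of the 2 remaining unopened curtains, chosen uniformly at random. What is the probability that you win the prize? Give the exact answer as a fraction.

3/8

Your original curtain holds the prize with probability 1/4, so the other 3 collectively hold it with probability 3/4.
The host can always find an empty curtain to open, so this doesn't change that 3/4; it is now spread over the 2 remaining unopened curtains.
P(win by switching) = (3/4) · (1/2) = 3/8.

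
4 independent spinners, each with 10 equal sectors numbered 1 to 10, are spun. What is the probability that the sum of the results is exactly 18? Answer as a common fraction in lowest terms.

There are 10^4 = 10000 equally likely outcomes.
The number of ordered 4-tuples from {1,…,10} summing to 18 is 540.
P(sum = 18) = 540/10000 = 27/500.

27/500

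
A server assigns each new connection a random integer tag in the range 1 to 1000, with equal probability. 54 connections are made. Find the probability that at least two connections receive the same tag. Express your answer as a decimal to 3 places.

0.767

It's easier to compute the probability that all 54 are distinct.
P(all distinct) = 1000/1000 · 999/1000 · ··· · 947/1000 ≈ 0.233.
So the probability of at least one match is 1 − 0.233 = 0.767.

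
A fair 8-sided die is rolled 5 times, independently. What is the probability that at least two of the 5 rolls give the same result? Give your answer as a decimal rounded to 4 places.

0.7949

P(all 5 different) = 8/8 · 7/8 · ··· · 4/8 ≈ 0.2051.
P(at least two equal) = 1 − 0.2051 = 0.7949.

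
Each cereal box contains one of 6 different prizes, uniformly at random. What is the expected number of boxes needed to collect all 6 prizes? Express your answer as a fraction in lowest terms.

After i distinct types are collected, each trial gives a new one with probability (6−i)/6, so the expected wait for the next new type is 6/(6−i).
E = 6/6 + 6/5 + 6/4 + 6/3 + 6/2 + 6/1 = 147/10.

147/10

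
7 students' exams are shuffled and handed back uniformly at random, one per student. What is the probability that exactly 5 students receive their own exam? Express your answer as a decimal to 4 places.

Choose which 5 of the 7 are fixed: C(7,5) = 21 ways.
The remaining 2 must have no fixed point: D(2) = 1.
P = 21·1/5040 = 1/240 ≈ 0.0042.

0.0042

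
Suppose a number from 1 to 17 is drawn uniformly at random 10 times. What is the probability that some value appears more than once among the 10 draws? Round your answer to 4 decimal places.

P(all 10 different) = 17/17 · 16/17 · ··· · 8/17 ≈ 0.0350.
P(at least two equal) = 1 − 0.0350 = 0.9650.

0.9650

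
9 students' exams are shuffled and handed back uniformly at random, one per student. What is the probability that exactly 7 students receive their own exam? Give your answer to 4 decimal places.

Choose which 7 of the 9 are fixed: C(9,7) = 36 ways.
The remaining 2 must have no fixed point: D(2) = 1.
P = 36·1/362880 = 1/10080 ≈ 0.0001.

0.0001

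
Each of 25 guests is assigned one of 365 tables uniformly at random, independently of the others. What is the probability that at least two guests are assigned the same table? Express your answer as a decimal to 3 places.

0.569

It's easier to compute the probability that all 25 are distinct.
P(all distinct) = 365/365 · 364/365 · ··· · 341/365 ≈ 0.431.
So the probability of at least one match is 1 − 0.431 = 0.569.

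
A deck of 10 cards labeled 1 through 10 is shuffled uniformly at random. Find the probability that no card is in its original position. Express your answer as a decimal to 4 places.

This is the derangement probability: permutations of 10 with no fixed point.
D(10) = 10! · (1 − 1/1! + 1/2! − ··· + (−1)^10/10!) = 1334961.
P = 1334961/3628800 = 16481/44800 ≈ 0.3679.

0.3679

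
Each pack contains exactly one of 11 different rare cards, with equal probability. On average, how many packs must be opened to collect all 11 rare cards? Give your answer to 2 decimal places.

33.22

After i distinct types are collected, each trial gives a new one with probability (11−i)/11, so the expected wait for the next new type is 11/(11−i).
E = 11/11 + 11/10 + 11/9 + 11/8 + 11/7 + 11/6 + 11/5 + 11/4 + 11/3 + 11/2 + 11/1 = 83711/2520 ≈ 33.22.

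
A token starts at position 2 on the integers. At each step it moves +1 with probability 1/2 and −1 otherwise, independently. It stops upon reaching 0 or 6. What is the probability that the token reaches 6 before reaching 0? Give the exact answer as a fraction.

With a fair step, P(i) = ½P(i−1) + ½P(i+1) with P(0)=0, P(6)=1 has the linear solution P(i) = i/6.
P(2) = 2/6 = 1/3.

1/3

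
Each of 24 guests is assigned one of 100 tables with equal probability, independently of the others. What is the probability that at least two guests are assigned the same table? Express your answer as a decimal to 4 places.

0.9505

It's easier to compute the probability that all 24 are distinct.
P(all distinct) = 100/100 · 99/100 · ··· · 77/100 ≈ 0.0495.
So the probability of at least one match is 1 − 0.0495 = 0.9505.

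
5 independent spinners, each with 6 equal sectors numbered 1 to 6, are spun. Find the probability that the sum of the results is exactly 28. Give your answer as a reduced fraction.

5/2592

There are 6^5 = 7776 equally likely outcomes.
The number of ordered 5-tuples from {1,…,6} summing to 28 is 15.
P(sum = 28) = 15/7776 = 5/2592.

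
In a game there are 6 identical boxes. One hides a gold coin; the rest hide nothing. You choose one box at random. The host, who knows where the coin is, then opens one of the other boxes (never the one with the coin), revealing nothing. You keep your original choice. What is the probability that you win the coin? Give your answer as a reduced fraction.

1/6

The host can always open an empty box regardless of your choice, so this gives no information about your original box.
P(win by staying) = 1/6.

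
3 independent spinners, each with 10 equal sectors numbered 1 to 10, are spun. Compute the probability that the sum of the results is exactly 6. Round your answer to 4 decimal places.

0.0100

There are 10^3 = 1000 equally likely outcomes.
The number of ordered 3-tuples from {1,…,10} summing to 6 is 10.
P(sum = 6) = 10/1000 = 1/100 ≈ 0.0100.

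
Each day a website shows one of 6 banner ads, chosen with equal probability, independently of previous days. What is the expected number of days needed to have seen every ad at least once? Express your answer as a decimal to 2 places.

14.70

After i distinct types are collected, each trial gives a new one with probability (6−i)/6, so the expected wait for the next new type is 6/(6−i).
E = 6/6 + 6/5 + 6/4 + 6/3 + 6/2 + 6/1 = 147/10 ≈ 14.70.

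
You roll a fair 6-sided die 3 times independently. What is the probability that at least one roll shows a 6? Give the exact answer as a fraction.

91/216

P(no roll shows a 6) = (5/6)^3 = 125/216.
P(at least one) = 1 − 125/216 = 91/216.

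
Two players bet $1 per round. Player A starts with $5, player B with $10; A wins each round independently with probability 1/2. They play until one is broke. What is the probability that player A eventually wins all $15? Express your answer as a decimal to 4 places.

0.3333

With a fair step, P(i) = ½P(i−1) + ½P(i+1) with P(0)=0, P(15)=1 has the linear solution P(i) = i/15.
P(5) = 5/15 = 1/3 ≈ 0.3333.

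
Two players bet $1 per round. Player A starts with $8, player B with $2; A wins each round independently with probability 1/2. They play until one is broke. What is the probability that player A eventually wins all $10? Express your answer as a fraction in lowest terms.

4/5

With a fair step, P(i) = ½P(i−1) + ½P(i+1) with P(0)=0, P(10)=1 has the linear solution P(i) = i/10.
P(8) = 8/10 = 4/5.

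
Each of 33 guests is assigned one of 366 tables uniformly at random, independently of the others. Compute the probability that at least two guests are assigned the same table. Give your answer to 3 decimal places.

0.774

It's easier to compute the probability that all 33 are distinct.
P(all distinct) = 366/366 · 365/366 · ··· · 334/366 ≈ 0.226.
So the probability of at least one match is 1 − 0.226 = 0.774.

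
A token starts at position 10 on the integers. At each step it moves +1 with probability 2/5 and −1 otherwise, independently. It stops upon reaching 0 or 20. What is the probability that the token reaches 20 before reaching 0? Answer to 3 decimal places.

Let r = q/p = (3/5)/(2/5) = 3/2. The recurrence P(i) = p·P(i+1) + q·P(i−1) with P(0)=0, P(20)=1 gives P(i) = (1 − r^i)/(1 − r^20).
P(10) = (1 − (3/2)^10) / (1 − (3/2)^20) = 1024/60073 ≈ 0.017.

0.017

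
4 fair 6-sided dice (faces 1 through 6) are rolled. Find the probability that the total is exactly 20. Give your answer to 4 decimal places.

There are 6^4 = 1296 equally likely outcomes.
The number of ordered 4-tuples from {1,…,6} summing to 20 is 35.
P(sum = 20) = 35/1296 ≈ 0.0270.

0.0270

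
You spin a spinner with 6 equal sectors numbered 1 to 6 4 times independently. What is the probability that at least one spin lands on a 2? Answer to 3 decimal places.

0.518

P(no spin lands on a 2) = (5/6)^4 ≈ 0.482.
P(at least one) = 1 − 0.482 = 0.518.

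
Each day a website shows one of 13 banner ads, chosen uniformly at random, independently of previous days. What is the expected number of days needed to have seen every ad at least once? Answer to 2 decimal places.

41.34

After i distinct types are collected, each trial gives a new one with probability (13−i)/13, so the expected wait for the next new type is 13/(13−i).
E = 13/13 + 13/12 + 13/11 + 13/10 + 13/9 + 13/8 + 13/7 + 13/6 + 13/5 + 13/4 + 13/3 + 13/2 + 13/1 = 1145993/27720 ≈ 41.34.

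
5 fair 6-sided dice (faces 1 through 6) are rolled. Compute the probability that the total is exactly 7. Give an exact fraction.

There are 6^5 = 7776 equally likely outcomes.
The number of ordered 5-tuples from {1,…,6} summing to 7 is 15.
P(sum = 7) = 15/7776 = 5/2592.

5/2592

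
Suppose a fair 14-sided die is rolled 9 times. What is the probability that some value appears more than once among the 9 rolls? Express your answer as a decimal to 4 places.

P(all 9 different) = 14/14 · 13/14 · ··· · 6/14 ≈ 0.0352.
P(at least two equal) = 1 − 0.0352 = 0.9648.

0.9648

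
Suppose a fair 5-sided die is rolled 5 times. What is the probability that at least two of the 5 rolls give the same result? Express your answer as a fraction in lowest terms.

P(all 5 different) = 5/5 · 4/5 · ··· · 1/5 = 24/625.
P(at least two equal) = 1 − 24/625 = 601/625.

601/625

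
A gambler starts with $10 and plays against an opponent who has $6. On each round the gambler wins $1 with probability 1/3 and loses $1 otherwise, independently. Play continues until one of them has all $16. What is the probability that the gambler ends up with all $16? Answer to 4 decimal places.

0.0156

Let r = q/p = (2/3)/(1/3) = 2. The recurrence P(i) = p·P(i+1) + q·P(i−1) with P(0)=0, P(16)=1 gives P(i) = (1 − r^i)/(1 − r^16).
P(10) = (1 − (2)^10) / (1 − (2)^16) = 341/21845 ≈ 0.0156.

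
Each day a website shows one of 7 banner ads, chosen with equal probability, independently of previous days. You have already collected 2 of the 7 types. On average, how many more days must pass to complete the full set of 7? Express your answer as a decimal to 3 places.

Starting from 2 distinct types, each trial gives a new one with probability (7−i)/7 when i types are held, so the wait for the next new type is 7/(7−i).
E = 7/5 + 7/4 + 7/3 + 7/2 + 7/1 = 959/60 ≈ 15.983.

15.983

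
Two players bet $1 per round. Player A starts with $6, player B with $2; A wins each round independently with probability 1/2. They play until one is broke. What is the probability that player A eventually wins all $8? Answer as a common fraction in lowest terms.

3/4

With a fair step, P(i) = ½P(i−1) + ½P(i+1) with P(0)=0, P(8)=1 has the linear solution P(i) = i/8.
P(6) = 6/8 = 3/4.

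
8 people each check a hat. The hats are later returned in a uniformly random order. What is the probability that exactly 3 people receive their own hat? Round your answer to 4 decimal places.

0.0611

Choose which 3 of the 8 are fixed: C(8,3) = 56 ways.
The remaining 5 must have no fixed point: D(5) = 44.
P = 56·44/40320 = 11/180 ≈ 0.0611.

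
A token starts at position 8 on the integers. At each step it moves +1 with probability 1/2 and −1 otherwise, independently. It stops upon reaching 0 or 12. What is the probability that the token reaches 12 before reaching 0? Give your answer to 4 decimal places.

0.6667

With a fair step, P(i) = ½P(i−1) + ½P(i+1) with P(0)=0, P(12)=1 has the linear solution P(i) = i/12.
P(8) = 8/12 = 2/3 ≈ 0.6667.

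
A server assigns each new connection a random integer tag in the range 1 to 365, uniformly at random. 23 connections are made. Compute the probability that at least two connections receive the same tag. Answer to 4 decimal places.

0.5073

It's easier to compute the probability that all 23 are distinct.
P(all distinct) = 365/365 · 364/365 · ··· · 343/365 ≈ 0.4927.
So the probability of at least one match is 1 − 0.4927 = 0.5073.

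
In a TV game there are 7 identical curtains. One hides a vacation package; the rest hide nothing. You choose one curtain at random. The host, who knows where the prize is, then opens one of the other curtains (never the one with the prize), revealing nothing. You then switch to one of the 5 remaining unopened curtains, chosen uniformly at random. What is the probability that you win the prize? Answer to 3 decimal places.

0.171

Your original curtain holds the prize with probability 1/7, so the other 6 collectively hold it with probability 6/7.
The host can always find an empty curtain to open, so this doesn't change that 6/7; it is now spread over the 5 remaining unopened curtains.
P(win by switching) = (6/7) · (1/5) = 6/35 ≈ 0.171.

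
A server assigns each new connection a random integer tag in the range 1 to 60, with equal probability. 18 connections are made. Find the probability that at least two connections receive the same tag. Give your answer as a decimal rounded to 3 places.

0.942

It's easier to compute the probability that all 18 are distinct.
P(all distinct) = 60/60 · 59/60 · ··· · 43/60 ≈ 0.058.
So the probability of at least one match is 1 − 0.058 = 0.942.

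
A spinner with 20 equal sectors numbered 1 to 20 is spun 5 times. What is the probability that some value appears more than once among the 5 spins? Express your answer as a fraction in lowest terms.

2093/5000

P(all 5 different) = 20/20 · 19/20 · ··· · 16/20 = 2907/5000.
P(at least two equal) = 1 − 2907/5000 = 2093/5000.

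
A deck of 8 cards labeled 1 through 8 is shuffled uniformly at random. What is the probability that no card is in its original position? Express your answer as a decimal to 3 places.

This is the derangement probability: permutations of 8 with no fixed point.
D(8) = 8! · (1 − 1/1! + 1/2! − ··· + (−1)^8/8!) = 14833.
P = 14833/40320 = 2119/5760 ≈ 0.368.

0.368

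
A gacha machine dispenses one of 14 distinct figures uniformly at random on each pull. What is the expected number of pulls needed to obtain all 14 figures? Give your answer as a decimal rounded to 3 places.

45.522

After i distinct types are collected, each trial gives a new one with probability (14−i)/14, so the expected wait for the next new type is 14/(14−i).
E = 14/14 + 14/13 + 14/12 + 14/11 + 14/10 + 14/9 + 14/8 + 14/7 + 14/6 + 14/5 + 14/4 + 14/3 + 14/2 + 14/1 = 1171733/25740 ≈ 45.522.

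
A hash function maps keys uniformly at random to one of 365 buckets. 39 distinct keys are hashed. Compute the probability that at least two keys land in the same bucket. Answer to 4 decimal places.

It's easier to compute the probability that all 39 are distinct.
P(all distinct) = 365/365 · 364/365 · ··· · 327/365 ≈ 0.1218.
So the probability of at least one match is 1 − 0.1218 = 0.8782.

0.8782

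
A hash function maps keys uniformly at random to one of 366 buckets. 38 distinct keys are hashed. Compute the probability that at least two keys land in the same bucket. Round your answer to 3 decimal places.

0.863

It's easier to compute the probability that all 38 are distinct.
P(all distinct) = 366/366 · 365/366 · ··· · 329/366 ≈ 0.137.
So the probability of at least one match is 1 − 0.137 = 0.863.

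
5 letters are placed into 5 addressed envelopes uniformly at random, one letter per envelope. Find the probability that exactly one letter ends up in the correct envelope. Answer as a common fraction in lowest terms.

Choose which one is fixed: C(5,1) = 5 ways.
The remaining 4 must have no fixed point: D(4) = 9.
P = 5·9/120 = 3/8.

3/8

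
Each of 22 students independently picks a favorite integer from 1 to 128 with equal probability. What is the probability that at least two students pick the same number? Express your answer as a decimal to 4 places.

It's easier to compute the probability that all 22 are distinct.
P(all distinct) = 128/128 · 127/128 · ··· · 107/128 ≈ 0.1473.
So the probability of at least one match is 1 − 0.1473 = 0.8527.

0.8527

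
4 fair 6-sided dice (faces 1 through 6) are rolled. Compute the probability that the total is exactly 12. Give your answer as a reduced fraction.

There are 6^4 = 1296 equally likely outcomes.
The number of ordered 4-tuples from {1,…,6} summing to 12 is 125.
P(sum = 12) = 125/1296.

125/1296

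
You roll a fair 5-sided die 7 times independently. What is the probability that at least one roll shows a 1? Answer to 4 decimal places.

0.7903

P(no roll shows a 1) = (4/5)^7 ≈ 0.2097.
P(at least one) = 1 − 0.2097 = 0.7903.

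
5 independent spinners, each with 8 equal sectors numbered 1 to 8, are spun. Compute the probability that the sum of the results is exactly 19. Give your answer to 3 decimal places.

0.061

There are 8^5 = 32768 equally likely outcomes.
The number of ordered 5-tuples from {1,…,8} summing to 19 is 2010.
P(sum = 19) = 2010/32768 = 1005/16384 ≈ 0.061.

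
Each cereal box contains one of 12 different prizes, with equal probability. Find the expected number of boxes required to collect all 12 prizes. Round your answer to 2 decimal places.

After i distinct types are collected, each trial gives a new one with probability (12−i)/12, so the expected wait for the next new type is 12/(12−i).
E = 12/12 + 12/11 + 12/10 + 12/9 + 12/8 + 12/7 + 12/6 + 12/5 + 12/4 + 12/3 + 12/2 + 12/1 = 86021/2310 ≈ 37.24.

37.24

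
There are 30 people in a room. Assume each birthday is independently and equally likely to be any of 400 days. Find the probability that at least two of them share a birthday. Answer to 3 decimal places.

0.672

It's easier to compute the probability that all 30 are distinct.
P(all distinct) = 400/400 · 399/400 · ··· · 371/400 ≈ 0.328.
So the probability of at least one match is 1 − 0.328 = 0.672.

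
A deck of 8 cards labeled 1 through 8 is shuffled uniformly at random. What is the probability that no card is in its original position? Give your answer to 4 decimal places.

0.3679

This is the derangement probability: permutations of 8 with no fixed point.
D(8) = 8! · (1 − 1/1! + 1/2! − ··· + (−1)^8/8!) = 14833.
P = 14833/40320 = 2119/5760 ≈ 0.3679.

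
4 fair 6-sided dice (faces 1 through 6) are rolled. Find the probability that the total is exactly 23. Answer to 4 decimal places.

There are 6^4 = 1296 equally likely outcomes.
The number of ordered 4-tuples from {1,…,6} summing to 23 is 4.
P(sum = 23) = 4/1296 = 1/324 ≈ 0.0031.

0.0031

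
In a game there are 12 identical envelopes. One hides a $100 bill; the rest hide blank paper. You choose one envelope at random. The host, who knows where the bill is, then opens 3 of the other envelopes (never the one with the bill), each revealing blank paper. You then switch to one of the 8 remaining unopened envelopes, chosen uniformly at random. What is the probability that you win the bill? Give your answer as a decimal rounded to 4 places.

0.1146

Your original envelope holds the bill with probability 1/12, so the other 11 collectively hold it with probability 11/12.
The host can always find 3 empty envelopes to open, so the reveals don't change that 11/12; it is now spread over the 8 remaining unopened envelopes.
P(win by switching) = (11/12) · (1/8) = 11/96 ≈ 0.1146.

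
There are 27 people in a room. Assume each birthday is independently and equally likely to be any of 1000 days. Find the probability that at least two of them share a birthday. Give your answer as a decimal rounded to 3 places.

It's easier to compute the probability that all 27 are distinct.
P(all distinct) = 1000/1000 · 999/1000 · ··· · 974/1000 ≈ 0.702.
So the probability of at least one match is 1 − 0.702 = 0.298.

0.298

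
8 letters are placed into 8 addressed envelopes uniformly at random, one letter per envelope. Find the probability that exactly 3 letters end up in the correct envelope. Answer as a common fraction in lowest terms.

Choose which 3 of the 8 are fixed: C(8,3) = 56 ways.
The remaining 5 must have no fixed point: D(5) = 44.
P = 56·44/40320 = 11/180.

11/180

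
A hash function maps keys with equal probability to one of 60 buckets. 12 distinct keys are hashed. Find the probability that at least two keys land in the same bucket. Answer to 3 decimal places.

It's easier to compute the probability that all 12 are distinct.
P(all distinct) = 60/60 · 59/60 · ··· · 49/60 ≈ 0.308.
So the probability of at least one match is 1 − 0.308 = 0.692.

0.692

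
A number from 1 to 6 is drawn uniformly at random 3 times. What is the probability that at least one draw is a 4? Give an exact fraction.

91/216

P(no draw is a 4) = (5/6)^3 = 125/216.
P(at least one) = 1 − 125/216 = 91/216.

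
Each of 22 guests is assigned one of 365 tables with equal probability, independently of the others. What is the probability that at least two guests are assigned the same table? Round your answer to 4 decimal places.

0.4757

It's easier to compute the probability that all 22 are distinct.
P(all distinct) = 365/365 · 364/365 · ··· · 344/365 ≈ 0.5243.
So the probability of at least one match is 1 − 0.5243 = 0.4757.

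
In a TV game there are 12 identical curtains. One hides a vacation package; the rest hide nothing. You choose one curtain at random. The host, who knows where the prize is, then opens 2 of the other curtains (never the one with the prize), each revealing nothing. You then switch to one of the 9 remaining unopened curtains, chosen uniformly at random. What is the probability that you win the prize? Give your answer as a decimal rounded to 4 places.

0.1019

Your original curtain holds the prize with probability 1/12, so the other 11 collectively hold it with probability 11/12.
The host can always find 2 empty curtains to open, so the reveals don't change that 11/12; it is now spread over the 9 remaining unopened curtains.
P(win by switching) = (11/12) · (1/9) = 11/108 ≈ 0.1019.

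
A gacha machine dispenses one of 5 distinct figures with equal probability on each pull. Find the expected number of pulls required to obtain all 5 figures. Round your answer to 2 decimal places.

After i distinct types are collected, each trial gives a new one with probability (5−i)/5, so the expected wait for the next new type is 5/(5−i).
E = 5/5 + 5/4 + 5/3 + 5/2 + 5/1 = 137/12 ≈ 11.42.

11.42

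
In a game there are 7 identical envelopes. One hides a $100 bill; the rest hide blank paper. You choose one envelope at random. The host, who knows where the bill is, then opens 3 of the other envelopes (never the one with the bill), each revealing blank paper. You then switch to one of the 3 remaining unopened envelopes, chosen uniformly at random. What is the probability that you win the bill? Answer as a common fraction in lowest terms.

Your original envelope holds the bill with probability 1/7, so the other 6 collectively hold it with probability 6/7.
The host can always find 3 empty envelopes to open, so the reveals don't change that 6/7; it is now spread over the 3 remaining unopened envelopes.
P(win by switching) = (6/7) · (1/3) = 2/7.

2/7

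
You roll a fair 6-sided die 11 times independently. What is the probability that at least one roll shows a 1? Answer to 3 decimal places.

0.865

P(no roll shows a 1) = (5/6)^11 ≈ 0.135.
P(at least one) = 1 − 0.135 = 0.865.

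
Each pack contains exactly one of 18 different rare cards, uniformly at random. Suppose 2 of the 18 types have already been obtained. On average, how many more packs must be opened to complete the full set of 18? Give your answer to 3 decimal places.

Starting from 2 distinct types, each trial gives a new one with probability (18−i)/18 when i types are held, so the wait for the next new type is 18/(18−i).
E = 18/16 + 18/15 + 18/14 + 18/13 + 18/12 + 18/11 + 18/10 + 18/9 + 18/8 + 18/7 + 18/6 + 18/5 + 18/4 + 18/3 + 18/2 + 18/1 = 2436559/40040 ≈ 60.853.

60.853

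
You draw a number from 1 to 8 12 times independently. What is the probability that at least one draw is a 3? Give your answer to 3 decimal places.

0.799

P(no draw is a 3) = (7/8)^12 ≈ 0.201.
P(at least one) = 1 − 0.201 = 0.799.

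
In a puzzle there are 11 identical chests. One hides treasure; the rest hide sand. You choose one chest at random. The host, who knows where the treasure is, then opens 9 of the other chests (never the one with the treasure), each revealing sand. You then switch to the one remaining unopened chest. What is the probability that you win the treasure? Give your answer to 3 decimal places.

Your original chest holds the treasure with probability 1/11, so the other 10 collectively hold it with probability 10/11.
The host can always find 9 empty chests to open, so the reveals don't change that 10/11; it is now spread over the 1 remaining unopened chest.
P(win by switching) = (10/11) · (1/1) = 10/11 ≈ 0.909.

0.909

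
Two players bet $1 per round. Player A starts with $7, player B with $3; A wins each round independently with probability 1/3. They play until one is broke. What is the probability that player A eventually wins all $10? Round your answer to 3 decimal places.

Let r = q/p = (2/3)/(1/3) = 2. The recurrence P(i) = p·P(i+1) + q·P(i−1) with P(0)=0, P(10)=1 gives P(i) = (1 − r^i)/(1 − r^10).
P(7) = (1 − (2)^7) / (1 − (2)^10) = 127/1023 ≈ 0.124.

0.124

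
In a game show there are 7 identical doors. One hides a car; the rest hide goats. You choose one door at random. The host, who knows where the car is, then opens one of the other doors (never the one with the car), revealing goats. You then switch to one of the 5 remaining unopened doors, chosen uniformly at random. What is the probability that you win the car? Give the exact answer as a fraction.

6/35

Your original door holds the car with probability 1/7, so the other 6 collectively hold it with probability 6/7.
The host can always find an empty door to open, so this doesn't change that 6/7; it is now spread over the 5 remaining unopened doors.
P(win by switching) = (6/7) · (1/5) = 6/35.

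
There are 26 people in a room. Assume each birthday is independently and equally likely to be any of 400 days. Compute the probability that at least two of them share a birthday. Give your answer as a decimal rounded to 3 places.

It's easier to compute the probability that all 26 are distinct.
P(all distinct) = 400/400 · 399/400 · ··· · 375/400 ≈ 0.436.
So the probability of at least one match is 1 − 0.436 = 0.564.

0.564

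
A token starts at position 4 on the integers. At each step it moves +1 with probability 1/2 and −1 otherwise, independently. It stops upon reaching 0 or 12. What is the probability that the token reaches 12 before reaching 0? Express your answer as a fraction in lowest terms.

With a fair step, P(i) = ½P(i−1) + ½P(i+1) with P(0)=0, P(12)=1 has the linear solution P(i) = i/12.
P(4) = 4/12 = 1/3.

1/3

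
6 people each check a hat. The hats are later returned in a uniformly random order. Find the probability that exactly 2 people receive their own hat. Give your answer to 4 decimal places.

0.1875

Choose which 2 of the 6 are fixed: C(6,2) = 15 ways.
The remaining 4 must have no fixed point: D(4) = 9.
P = 15·9/720 = 3/16 ≈ 0.1875.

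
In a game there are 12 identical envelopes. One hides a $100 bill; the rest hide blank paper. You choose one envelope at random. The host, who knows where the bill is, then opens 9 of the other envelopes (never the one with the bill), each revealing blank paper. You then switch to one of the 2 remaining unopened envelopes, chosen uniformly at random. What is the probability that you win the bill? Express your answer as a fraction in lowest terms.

11/24

Your original envelope holds the bill with probability 1/12, so the other 11 collectively hold it with probability 11/12.
The host can always find 9 empty envelopes to open, so the reveals don't change that 11/12; it is now spread over the 2 remaining unopened envelopes.
P(win by switching) = (11/12) · (1/2) = 11/24.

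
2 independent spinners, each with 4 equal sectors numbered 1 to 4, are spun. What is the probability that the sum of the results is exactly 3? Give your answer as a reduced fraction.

There are 4^2 = 16 equally likely outcomes.
The number of ordered 2-tuples from {1,…,4} summing to 3 is 2.
P(sum = 3) = 2/16 = 1/8.

1/8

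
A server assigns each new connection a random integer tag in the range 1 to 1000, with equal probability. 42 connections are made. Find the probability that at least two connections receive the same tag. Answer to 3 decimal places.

It's easier to compute the probability that all 42 are distinct.
P(all distinct) = 1000/1000 · 999/1000 · ··· · 959/1000 ≈ 0.418.
So the probability of at least one match is 1 − 0.418 = 0.582.

0.582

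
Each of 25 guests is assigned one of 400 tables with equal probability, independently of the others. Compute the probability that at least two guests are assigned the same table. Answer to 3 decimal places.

0.535

It's easier to compute the probability that all 25 are distinct.
P(all distinct) = 400/400 · 399/400 · ··· · 376/400 ≈ 0.465.
So the probability of at least one match is 1 − 0.465 = 0.535.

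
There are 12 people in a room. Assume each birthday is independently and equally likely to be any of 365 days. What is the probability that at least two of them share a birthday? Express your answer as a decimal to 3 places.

0.167

It's easier to compute the probability that all 12 are distinct.
P(all distinct) = 365/365 · 364/365 · ··· · 354/365 ≈ 0.833.
So the probability of at least one match is 1 − 0.833 = 0.167.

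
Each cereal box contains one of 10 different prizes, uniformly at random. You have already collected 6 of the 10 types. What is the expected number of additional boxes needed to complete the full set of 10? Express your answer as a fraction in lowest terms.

125/6

Starting from 6 distinct types, each trial gives a new one with probability (10−i)/10 when i types are held, so the wait for the next new type is 10/(10−i).
E = 10/4 + 10/3 + 10/2 + 10/1 = 125/6.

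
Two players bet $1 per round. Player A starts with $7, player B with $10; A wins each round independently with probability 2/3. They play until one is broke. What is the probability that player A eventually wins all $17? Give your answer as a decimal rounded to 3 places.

Let r = q/p = (1/3)/(2/3) = 1/2. The recurrence P(i) = p·P(i+1) + q·P(i−1) with P(0)=0, P(17)=1 gives P(i) = (1 − r^i)/(1 − r^17).
P(7) = (1 − (1/2)^7) / (1 − (1/2)^17) = 130048/131071 ≈ 0.992.

0.992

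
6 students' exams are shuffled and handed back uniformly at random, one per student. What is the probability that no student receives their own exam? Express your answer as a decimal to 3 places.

This is the derangement probability: permutations of 6 with no fixed point.
D(6) = 6! · (1 − 1/1! + 1/2! − ··· + (−1)^6/6!) = 265.
P = 265/720 = 53/144 ≈ 0.368.

0.368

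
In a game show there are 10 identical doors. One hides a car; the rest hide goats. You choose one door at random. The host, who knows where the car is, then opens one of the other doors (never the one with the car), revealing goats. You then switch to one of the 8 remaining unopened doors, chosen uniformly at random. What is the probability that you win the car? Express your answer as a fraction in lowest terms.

9/80

Your original door holds the car with probability 1/10, so the other 9 collectively hold it with probability 9/10.
The host can always find an empty door to open, so this doesn't change that 9/10; it is now spread over the 8 remaining unopened doors.
P(win by switching) = (9/10) · (1/8) = 9/80.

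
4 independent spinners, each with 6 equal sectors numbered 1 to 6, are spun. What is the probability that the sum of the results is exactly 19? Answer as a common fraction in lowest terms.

There are 6^4 = 1296 equally likely outcomes.
The number of ordered 4-tuples from {1,…,6} summing to 19 is 56.
P(sum = 19) = 56/1296 = 7/162.

7/162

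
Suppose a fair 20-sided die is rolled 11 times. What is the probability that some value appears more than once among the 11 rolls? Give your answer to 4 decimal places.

P(all 11 different) = 20/20 · 19/20 · ··· · 10/20 ≈ 0.0327.
P(at least two equal) = 1 − 0.0327 = 0.9673.

0.9673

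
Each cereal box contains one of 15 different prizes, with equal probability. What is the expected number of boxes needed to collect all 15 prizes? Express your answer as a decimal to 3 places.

49.773

After i distinct types are collected, each trial gives a new one with probability (15−i)/15, so the expected wait for the next new type is 15/(15−i).
E = 15/15 + 15/14 + 15/13 + 15/12 + 15/11 + 15/10 + 15/9 + 15/8 + 15/7 + 15/6 + 15/5 + 15/4 + 15/3 + 15/2 + 15/1 = 1195757/24024 ≈ 49.773.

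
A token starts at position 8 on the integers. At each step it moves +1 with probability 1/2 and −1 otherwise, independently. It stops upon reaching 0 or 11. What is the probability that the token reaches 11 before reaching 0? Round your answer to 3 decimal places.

0.727

With a fair step, P(i) = ½P(i−1) + ½P(i+1) with P(0)=0, P(11)=1 has the linear solution P(i) = i/11.
P(8) = 8/11 ≈ 0.727.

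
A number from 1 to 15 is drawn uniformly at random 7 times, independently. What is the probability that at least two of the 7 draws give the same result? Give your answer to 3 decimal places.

0.810

P(all 7 different) = 15/15 · 14/15 · ··· · 9/15 ≈ 0.190.
P(at least two equal) = 1 − 0.190 = 0.810.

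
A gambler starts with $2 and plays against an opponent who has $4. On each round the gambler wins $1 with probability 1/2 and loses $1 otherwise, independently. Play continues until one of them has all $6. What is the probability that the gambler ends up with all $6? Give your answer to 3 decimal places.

With a fair step, P(i) = ½P(i−1) + ½P(i+1) with P(0)=0, P(6)=1 has the linear solution P(i) = i/6.
P(2) = 2/6 = 1/3 ≈ 0.333.

0.333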